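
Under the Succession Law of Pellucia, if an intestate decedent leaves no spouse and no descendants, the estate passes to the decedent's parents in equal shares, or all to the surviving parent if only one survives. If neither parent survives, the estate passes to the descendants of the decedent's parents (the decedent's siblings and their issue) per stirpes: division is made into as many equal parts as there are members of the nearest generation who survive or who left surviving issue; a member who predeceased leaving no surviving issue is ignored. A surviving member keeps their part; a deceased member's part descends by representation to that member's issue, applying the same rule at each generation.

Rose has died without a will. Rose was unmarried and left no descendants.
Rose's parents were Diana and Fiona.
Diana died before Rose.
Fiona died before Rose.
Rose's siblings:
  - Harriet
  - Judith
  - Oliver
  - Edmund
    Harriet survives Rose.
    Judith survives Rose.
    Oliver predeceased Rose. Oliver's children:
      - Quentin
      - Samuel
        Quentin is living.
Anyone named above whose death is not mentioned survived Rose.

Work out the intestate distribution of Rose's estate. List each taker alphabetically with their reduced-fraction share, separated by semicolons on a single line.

Neither parent survives and there are no descendants, so the estate passes to Rose's siblings and their issue per stirpes.
The estate is divided into 4 equal shares of 1/4 among Harriet, Judith, Oliver, Edmund.
Harriet is living and takes 1/4.
Judith is living and takes 1/4.
Oliver predeceased; the 1/4 allotted to Oliver's branch passes to Oliver's issue by representation.
The 1/4 is divided into 2 equal shares of 1/8 among Quentin, Samuel.
Quentin is living and takes 1/8.
Samuel is living and takes 1/8.
Edmund is living and takes 1/4.

Edmund 1/4; Harriet 1/4; Judith 1/4; Quentin 1/8; Samuel 1/8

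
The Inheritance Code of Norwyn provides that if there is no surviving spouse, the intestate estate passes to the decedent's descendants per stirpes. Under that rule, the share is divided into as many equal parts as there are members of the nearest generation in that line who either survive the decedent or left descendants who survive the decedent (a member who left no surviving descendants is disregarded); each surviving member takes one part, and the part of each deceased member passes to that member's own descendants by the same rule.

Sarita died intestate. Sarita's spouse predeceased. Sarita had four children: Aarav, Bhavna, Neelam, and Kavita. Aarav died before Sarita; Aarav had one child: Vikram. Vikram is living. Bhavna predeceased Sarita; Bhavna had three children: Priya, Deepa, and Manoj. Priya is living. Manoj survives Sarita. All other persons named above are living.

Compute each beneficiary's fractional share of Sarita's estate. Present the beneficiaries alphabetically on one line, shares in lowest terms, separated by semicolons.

There is no surviving spouse, so the entire estate passes to Sarita's descendants per stirpes.
The estate is divided into 4 equal shares of 1/4 among Aarav, Bhavna, Neelam, Kavita.
Aarav predeceased; the 1/4 allotted to Aarav's branch passes to Aarav's issue by representation.
Vikram is the sole taker at this level and receives the full 1/4.
Bhavna predeceased; the 1/4 allotted to Bhavna's branch passes to Bhavna's issue by representation.
The 1/4 is divided into 3 equal shares of 1/12 among Priya, Deepa, Manoj.
Priya is living and takes 1/12.
Deepa is living and takes 1/12.
Manoj is living and takes 1/12.
Neelam is living and takes 1/4.
Kavita is living and takes 1/4.

Deepa 1/12; Kavita 1/4; Manoj 1/12; Neelam 1/4; Priya 1/12; Vikram 1/4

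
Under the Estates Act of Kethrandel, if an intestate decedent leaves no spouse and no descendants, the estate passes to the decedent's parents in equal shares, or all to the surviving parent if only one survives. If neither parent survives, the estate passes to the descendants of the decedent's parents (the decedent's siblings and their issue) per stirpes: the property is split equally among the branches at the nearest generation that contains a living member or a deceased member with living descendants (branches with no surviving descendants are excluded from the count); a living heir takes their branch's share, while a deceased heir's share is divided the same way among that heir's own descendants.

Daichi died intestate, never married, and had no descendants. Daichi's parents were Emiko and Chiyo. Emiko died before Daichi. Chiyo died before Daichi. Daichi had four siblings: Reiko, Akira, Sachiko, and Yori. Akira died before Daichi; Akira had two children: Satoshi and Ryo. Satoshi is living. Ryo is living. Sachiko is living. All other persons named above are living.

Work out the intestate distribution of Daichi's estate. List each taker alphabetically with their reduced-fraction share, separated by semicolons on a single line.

Neither parent survives and there are no descendants, so the estate passes to Daichi's siblings and their issue per stirpes.
The estate is divided into 4 equal shares of 1/4 among Reiko, Akira, Sachiko, Yori.
Reiko is living and takes 1/4.
Akira predeceased; the 1/4 allotted to Akira's branch passes to Akira's issue by representation.
The 1/4 is divided into 2 equal shares of 1/8 among Satoshi, Ryo.
Satoshi is living and takes 1/8.
Ryo is living and takes 1/8.
Sachiko is living and takes 1/4.
Yori is living and takes 1/4.

Reiko 1/4; Ryo 1/8; Sachiko 1/4; Satoshi 1/8; Yori 1/4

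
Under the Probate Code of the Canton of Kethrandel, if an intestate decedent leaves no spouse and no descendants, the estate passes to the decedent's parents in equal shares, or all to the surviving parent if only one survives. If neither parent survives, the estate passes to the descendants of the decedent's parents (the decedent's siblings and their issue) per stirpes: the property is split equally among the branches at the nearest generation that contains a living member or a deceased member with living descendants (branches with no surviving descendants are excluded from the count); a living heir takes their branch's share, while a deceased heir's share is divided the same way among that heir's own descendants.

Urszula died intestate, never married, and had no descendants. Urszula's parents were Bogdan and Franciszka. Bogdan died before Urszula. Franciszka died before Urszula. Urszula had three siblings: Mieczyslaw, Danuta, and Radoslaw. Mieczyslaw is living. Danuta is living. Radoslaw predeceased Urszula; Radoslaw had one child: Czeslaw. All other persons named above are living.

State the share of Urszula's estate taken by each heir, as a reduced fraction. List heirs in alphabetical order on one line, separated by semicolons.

Neither parent survives and there are no descendants, so the estate passes to Urszula's siblings and their issue per stirpes.
The estate is divided into 3 equal shares of 1/3 among Mieczyslaw, Danuta, Radoslaw.
Mieczyslaw is living and takes 1/3.
Danuta is living and takes 1/3.
Radoslaw predeceased; the 1/3 allotted to Radoslaw's branch passes to Radoslaw's issue by representation.
Czeslaw is the sole taker at this level and receives the full 1/3.

Czeslaw 1/3; Danuta 1/3; Mieczyslaw 1/3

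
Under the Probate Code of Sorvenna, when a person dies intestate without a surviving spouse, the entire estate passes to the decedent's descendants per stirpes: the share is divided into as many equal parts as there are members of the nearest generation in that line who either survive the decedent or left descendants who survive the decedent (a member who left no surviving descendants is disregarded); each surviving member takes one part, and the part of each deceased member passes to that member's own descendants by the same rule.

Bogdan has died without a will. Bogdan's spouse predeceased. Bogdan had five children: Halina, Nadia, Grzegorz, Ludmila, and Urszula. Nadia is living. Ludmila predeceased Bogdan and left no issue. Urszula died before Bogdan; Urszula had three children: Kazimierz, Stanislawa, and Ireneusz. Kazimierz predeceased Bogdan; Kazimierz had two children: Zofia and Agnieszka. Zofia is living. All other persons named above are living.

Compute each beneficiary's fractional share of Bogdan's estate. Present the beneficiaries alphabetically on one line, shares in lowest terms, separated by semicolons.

Agnieszka 1/24; Grzegorz 1/4; Halina 1/4; Ireneusz 1/12; Nadia 1/4; Stanislawa 1/12; Zofia 1/24

There is no surviving spouse, so the entire estate passes to Bogdan's descendants per stirpes.
Ludmila left no surviving issue, so that branch lapses and is disregarded.
The estate is divided into 4 equal shares of 1/4 among Halina, Nadia, Grzegorz, Urszula.
Halina is living and takes 1/4.
Nadia is living and takes 1/4.
Grzegorz is living and takes 1/4.
Urszula predeceased; the 1/4 allotted to Urszula's branch passes to Urszula's issue by representation.
The 1/4 is divided into 3 equal shares of 1/12 among Kazimierz, Stanislawa, Ireneusz.
Kazimierz predeceased; the 1/12 allotted to Kazimierz's branch passes to Kazimierz's issue by representation.
The 1/12 is divided into 2 equal shares of 1/24 among Zofia, Agnieszka.
Zofia is living and takes 1/24.
Agnieszka is living and takes 1/24.
Stanislawa is living and takes 1/12.
Ireneusz is living and takes 1/12.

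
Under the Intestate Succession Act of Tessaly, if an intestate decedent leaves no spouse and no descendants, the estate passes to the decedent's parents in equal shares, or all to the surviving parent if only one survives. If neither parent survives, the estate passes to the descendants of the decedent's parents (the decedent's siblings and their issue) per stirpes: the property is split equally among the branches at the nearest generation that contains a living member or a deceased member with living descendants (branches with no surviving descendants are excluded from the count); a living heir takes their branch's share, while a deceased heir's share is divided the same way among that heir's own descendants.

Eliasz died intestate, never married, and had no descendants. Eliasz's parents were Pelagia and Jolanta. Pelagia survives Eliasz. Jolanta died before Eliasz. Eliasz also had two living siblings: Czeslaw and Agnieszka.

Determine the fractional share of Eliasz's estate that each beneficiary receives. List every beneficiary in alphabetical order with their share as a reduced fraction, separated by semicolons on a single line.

Only one parent, Pelagia, survives, so Pelagia takes the entire estate. The siblings take nothing because a surviving parent has priority.

Pelagia 1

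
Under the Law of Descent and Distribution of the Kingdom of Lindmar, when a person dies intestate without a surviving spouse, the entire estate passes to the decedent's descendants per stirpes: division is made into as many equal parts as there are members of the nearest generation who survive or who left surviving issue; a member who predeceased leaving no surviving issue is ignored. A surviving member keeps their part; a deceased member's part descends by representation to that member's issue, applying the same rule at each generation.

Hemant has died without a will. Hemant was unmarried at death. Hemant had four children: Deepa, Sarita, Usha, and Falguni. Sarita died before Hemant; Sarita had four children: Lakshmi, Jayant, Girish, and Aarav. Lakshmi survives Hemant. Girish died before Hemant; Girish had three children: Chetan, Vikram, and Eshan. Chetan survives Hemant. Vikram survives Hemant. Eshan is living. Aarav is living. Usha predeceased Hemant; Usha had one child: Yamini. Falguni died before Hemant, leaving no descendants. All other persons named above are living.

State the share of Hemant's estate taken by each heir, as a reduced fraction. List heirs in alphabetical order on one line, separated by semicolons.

Aarav 1/12; Chetan 1/36; Deepa 1/3; Eshan 1/36; Jayant 1/12; Lakshmi 1/12; Vikram 1/36; Yamini 1/3

There is no surviving spouse, so the entire estate passes to Hemant's descendants per stirpes.
Falguni left no surviving issue, so that branch lapses and is disregarded.
The estate is divided into 3 equal shares of 1/3 among Deepa, Sarita, Usha.
Deepa is living and takes 1/3.
Sarita predeceased; the 1/3 allotted to Sarita's branch passes to Sarita's issue by representation.
The 1/3 is divided into 4 equal shares of 1/12 among Lakshmi, Jayant, Girish, Aarav.
Lakshmi is living and takes 1/12.
Jayant is living and takes 1/12.
Girish predeceased; the 1/12 allotted to Girish's branch passes to Girish's issue by representation.
The 1/12 is divided into 3 equal shares of 1/36 among Chetan, Vikram, Eshan.
Chetan is living and takes 1/36.
Vikram is living and takes 1/36.
Eshan is living and takes 1/36.
Aarav is living and takes 1/12.
Usha predeceased; the 1/3 allotted to Usha's branch passes to Usha's issue by representation.
Yamini is the sole taker at this level and receives the full 1/3.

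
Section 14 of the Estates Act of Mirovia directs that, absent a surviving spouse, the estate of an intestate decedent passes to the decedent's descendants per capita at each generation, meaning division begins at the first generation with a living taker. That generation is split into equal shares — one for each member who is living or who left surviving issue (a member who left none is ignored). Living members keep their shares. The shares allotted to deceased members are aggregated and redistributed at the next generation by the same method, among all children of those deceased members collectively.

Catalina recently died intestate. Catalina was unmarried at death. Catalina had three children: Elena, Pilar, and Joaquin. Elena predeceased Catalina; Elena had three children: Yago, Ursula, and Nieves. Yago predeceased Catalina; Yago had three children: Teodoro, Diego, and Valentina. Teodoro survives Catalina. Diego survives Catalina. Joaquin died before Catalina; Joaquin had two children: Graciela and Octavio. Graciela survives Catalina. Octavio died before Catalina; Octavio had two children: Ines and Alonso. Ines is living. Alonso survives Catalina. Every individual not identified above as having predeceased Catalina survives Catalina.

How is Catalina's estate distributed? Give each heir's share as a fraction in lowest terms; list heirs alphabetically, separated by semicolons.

There is no surviving spouse, so the entire estate passes to Catalina's descendants per capita at each generation.
At generation 1 (Elena, Pilar, Joaquin) there are 3 shares of (1)/3 = 1/3 each.
Living: Pilar — each takes 1/3.
Deceased: Elena and Joaquin. Their combined 2/3 is pooled and carried to generation 2.
At generation 2 (Yago, Ursula, Nieves, Graciela, Octavio) there are 5 shares of (2/3)/5 = 2/15 each.
Living: Ursula, Nieves, and Graciela — each takes 2/15.
Deceased: Yago and Octavio. Their combined 4/15 is pooled and carried to generation 3.
At generation 3 (Teodoro, Diego, Valentina, Ines, Alonso) there are 5 shares of (4/15)/5 = 4/75 each.
Living: Teodoro, Diego, Valentina, Ines, and Alonso — each takes 4/75.

Alonso 4/75; Diego 4/75; Graciela 2/15; Ines 4/75; Nieves 2/15; Pilar 1/3; Teodoro 4/75; Ursula 2/15; Valentina 4/75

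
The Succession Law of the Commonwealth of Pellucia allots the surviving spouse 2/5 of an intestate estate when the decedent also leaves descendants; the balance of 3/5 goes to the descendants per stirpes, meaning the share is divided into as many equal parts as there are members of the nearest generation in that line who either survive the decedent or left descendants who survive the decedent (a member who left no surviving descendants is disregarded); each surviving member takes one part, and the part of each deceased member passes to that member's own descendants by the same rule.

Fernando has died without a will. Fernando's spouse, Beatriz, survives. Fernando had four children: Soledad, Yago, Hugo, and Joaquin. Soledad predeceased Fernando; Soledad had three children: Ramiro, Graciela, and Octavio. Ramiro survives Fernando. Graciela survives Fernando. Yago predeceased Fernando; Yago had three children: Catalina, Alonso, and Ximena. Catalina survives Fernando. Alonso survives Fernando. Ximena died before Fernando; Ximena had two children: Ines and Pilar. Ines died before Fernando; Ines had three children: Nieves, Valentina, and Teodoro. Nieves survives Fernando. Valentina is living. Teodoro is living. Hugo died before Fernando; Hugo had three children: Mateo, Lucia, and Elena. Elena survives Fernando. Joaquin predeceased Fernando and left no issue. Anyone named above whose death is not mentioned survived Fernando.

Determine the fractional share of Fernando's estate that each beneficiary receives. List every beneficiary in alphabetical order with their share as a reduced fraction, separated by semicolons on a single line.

Beatriz, as surviving spouse, takes 2/5.
The remaining 3/5 passes to Fernando's descendants per stirpes.
Joaquin left no surviving issue, so that branch lapses and is disregarded.
The 3/5 is divided into 3 equal shares of 1/5 among Soledad, Yago, Hugo.
Soledad predeceased; the 1/5 allotted to Soledad's branch passes to Soledad's issue by representation.
The 1/5 is divided into 3 equal shares of 1/15 among Ramiro, Graciela, Octavio.
Ramiro is living and takes 1/15.
Graciela is living and takes 1/15.
Octavio is living and takes 1/15.
Yago predeceased; the 1/5 allotted to Yago's branch passes to Yago's issue by representation.
The 1/5 is divided into 3 equal shares of 1/15 among Catalina, Alonso, Ximena.
Catalina is living and takes 1/15.
Alonso is living and takes 1/15.
Ximena predeceased; the 1/15 allotted to Ximena's branch passes to Ximena's issue by representation.
The 1/15 is divided into 2 equal shares of 1/30 among Ines, Pilar.
Ines predeceased; the 1/30 allotted to Ines's branch passes to Ines's issue by representation.
The 1/30 is divided into 3 equal shares of 1/90 among Nieves, Valentina, Teodoro.
Nieves is living and takes 1/90.
Valentina is living and takes 1/90.
Teodoro is living and takes 1/90.
Pilar is living and takes 1/30.
Hugo predeceased; the 1/5 allotted to Hugo's branch passes to Hugo's issue by representation.
The 1/5 is divided into 3 equal shares of 1/15 among Mateo, Lucia, Elena.
Mateo is living and takes 1/15.
Lucia is living and takes 1/15.
Elena is living and takes 1/15.

Alonso 1/15; Beatriz 2/5; Catalina 1/15; Elena 1/15; Graciela 1/15; Lucia 1/15; Mateo 1/15; Nieves 1/90; Octavio 1/15; Pilar 1/30; Ramiro 1/15; Teodoro 1/90; Valentina 1/90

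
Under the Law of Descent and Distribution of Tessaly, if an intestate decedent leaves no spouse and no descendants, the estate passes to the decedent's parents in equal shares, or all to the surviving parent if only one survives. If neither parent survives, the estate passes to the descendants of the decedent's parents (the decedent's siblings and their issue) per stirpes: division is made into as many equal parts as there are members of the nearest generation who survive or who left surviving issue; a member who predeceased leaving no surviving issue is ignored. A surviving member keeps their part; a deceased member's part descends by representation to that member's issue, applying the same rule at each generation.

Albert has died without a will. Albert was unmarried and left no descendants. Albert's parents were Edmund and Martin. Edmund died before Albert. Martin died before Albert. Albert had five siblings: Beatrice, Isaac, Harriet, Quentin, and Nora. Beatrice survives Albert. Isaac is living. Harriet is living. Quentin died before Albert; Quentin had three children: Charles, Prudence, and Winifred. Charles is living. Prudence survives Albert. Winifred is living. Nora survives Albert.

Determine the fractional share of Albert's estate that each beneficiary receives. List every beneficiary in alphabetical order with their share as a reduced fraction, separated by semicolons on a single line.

Neither parent survives and there are no descendants, so the estate passes to Albert's siblings and their issue per stirpes.
The estate is divided into 5 equal shares of 1/5 among Beatrice, Isaac, Harriet, Quentin, Nora.
Beatrice is living and takes 1/5.
Isaac is living and takes 1/5.
Harriet is living and takes 1/5.
Quentin predeceased; the 1/5 allotted to Quentin's branch passes to Quentin's issue by representation.
The 1/5 is divided into 3 equal shares of 1/15 among Charles, Prudence, Winifred.
Charles is living and takes 1/15.
Prudence is living and takes 1/15.
Winifred is living and takes 1/15.
Nora is living and takes 1/5.

Beatrice 1/5; Charles 1/15; Harriet 1/5; Isaac 1/5; Nora 1/5; Prudence 1/15; Winifred 1/15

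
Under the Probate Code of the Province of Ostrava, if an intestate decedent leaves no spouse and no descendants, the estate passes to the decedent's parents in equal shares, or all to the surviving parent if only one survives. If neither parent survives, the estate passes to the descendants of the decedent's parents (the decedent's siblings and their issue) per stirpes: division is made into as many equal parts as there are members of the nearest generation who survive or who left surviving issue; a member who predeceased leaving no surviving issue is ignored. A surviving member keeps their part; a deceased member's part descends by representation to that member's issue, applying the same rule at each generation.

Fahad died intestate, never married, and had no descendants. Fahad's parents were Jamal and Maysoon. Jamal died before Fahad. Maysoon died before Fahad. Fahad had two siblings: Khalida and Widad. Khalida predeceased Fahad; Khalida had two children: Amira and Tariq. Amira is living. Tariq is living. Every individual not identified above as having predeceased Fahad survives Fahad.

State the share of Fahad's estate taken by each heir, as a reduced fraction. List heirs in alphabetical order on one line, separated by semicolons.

Amira 1/4; Tariq 1/4; Widad 1/2

Neither parent survives and there are no descendants, so the estate passes to Fahad's siblings and their issue per stirpes.
The estate is divided into 2 equal shares of 1/2 among Khalida, Widad.
Khalida predeceased; the 1/2 allotted to Khalida's branch passes to Khalida's issue by representation.
The 1/2 is divided into 2 equal shares of 1/4 among Amira, Tariq.
Amira is living and takes 1/4.
Tariq is living and takes 1/4.
Widad is living and takes 1/2.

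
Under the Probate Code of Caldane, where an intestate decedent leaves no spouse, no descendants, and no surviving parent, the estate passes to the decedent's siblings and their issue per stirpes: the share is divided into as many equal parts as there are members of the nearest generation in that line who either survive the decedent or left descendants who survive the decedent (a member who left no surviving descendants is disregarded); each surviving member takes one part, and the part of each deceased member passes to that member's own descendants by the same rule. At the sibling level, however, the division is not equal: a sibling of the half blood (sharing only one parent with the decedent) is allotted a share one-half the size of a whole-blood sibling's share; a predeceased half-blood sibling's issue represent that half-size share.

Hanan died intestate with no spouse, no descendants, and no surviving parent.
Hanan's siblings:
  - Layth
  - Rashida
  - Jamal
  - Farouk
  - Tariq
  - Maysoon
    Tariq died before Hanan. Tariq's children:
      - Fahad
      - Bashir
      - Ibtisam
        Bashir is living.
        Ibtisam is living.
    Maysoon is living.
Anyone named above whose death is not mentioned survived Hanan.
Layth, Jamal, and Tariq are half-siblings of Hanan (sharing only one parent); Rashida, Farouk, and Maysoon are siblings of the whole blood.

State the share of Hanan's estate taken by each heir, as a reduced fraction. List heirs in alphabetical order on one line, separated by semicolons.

Bashir 1/27; Fahad 1/27; Farouk 2/9; Ibtisam 1/27; Jamal 1/9; Layth 1/9; Maysoon 2/9; Rashida 2/9

No spouse, descendants, or parent survives, so the estate passes to Hanan's siblings per stirpes.
Half-blood siblings count for one-half the weight of whole-blood siblings at the initial division.
Dividing 1 in proportion to weights (total weight 9/2): Layth (weight 1/2) → 1/9; Rashida (weight 1) → 2/9; Jamal (weight 1/2) → 1/9; Farouk (weight 1) → 2/9; Tariq (weight 1/2) → 1/9; Maysoon (weight 1) → 2/9.
Layth is living and takes 1/9.
Rashida is living and takes 2/9.
Jamal is living and takes 1/9.
Farouk is living and takes 2/9.
Tariq predeceased; the 1/9 allotted to Tariq's branch passes to Tariq's issue by representation.
The 1/9 is divided into 3 equal shares of 1/27 among Fahad, Bashir, Ibtisam.
Fahad is living and takes 1/27.
Bashir is living and takes 1/27.
Ibtisam is living and takes 1/27.
Maysoon is living and takes 2/9.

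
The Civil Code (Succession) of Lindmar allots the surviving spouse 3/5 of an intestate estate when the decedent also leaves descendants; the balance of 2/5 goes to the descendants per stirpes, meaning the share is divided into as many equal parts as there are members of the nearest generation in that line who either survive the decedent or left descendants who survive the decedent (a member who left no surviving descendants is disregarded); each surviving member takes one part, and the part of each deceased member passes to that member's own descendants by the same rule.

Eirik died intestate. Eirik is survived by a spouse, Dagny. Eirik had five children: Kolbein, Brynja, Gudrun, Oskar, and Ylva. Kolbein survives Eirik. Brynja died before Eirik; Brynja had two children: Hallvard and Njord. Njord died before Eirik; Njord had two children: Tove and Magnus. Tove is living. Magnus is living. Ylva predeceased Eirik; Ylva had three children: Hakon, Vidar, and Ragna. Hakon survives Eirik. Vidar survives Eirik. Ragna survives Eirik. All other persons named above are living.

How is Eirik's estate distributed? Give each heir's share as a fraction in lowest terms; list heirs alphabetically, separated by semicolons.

Dagny 3/5; Gudrun 2/25; Hakon 2/75; Hallvard 1/25; Kolbein 2/25; Magnus 1/50; Oskar 2/25; Ragna 2/75; Tove 1/50; Vidar 2/75

Dagny, as surviving spouse, takes 3/5.
The remaining 2/5 passes to Eirik's descendants per stirpes.
The 2/5 is divided into 5 equal shares of 2/25 among Kolbein, Brynja, Gudrun, Oskar, Ylva.
Kolbein is living and takes 2/25.
Brynja predeceased; the 2/25 allotted to Brynja's branch passes to Brynja's issue by representation.
The 2/25 is divided into 2 equal shares of 1/25 among Hallvard, Njord.
Hallvard is living and takes 1/25.
Njord predeceased; the 1/25 allotted to Njord's branch passes to Njord's issue by representation.
The 1/25 is divided into 2 equal shares of 1/50 among Tove, Magnus.
Tove is living and takes 1/50.
Magnus is living and takes 1/50.
Gudrun is living and takes 2/25.
Oskar is living and takes 2/25.
Ylva predeceased; the 2/25 allotted to Ylva's branch passes to Ylva's issue by representation.
The 2/25 is divided into 3 equal shares of 2/75 among Hakon, Vidar, Ragna.
Hakon is living and takes 2/75.
Vidar is living and takes 2/75.
Ragna is living and takes 2/75.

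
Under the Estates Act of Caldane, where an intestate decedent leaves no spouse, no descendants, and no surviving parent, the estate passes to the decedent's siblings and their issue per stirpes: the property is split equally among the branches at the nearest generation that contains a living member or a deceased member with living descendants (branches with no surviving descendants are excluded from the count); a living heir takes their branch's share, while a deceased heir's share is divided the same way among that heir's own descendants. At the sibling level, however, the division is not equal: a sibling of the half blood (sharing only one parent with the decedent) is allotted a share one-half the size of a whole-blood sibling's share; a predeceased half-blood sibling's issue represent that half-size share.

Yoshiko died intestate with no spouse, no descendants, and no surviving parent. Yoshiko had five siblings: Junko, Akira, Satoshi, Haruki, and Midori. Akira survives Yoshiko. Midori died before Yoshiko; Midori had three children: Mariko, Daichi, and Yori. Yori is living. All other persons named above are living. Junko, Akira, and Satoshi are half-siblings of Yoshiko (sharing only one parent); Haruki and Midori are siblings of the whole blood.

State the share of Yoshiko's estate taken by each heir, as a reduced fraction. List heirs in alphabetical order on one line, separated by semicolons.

Akira 1/7; Daichi 2/21; Haruki 2/7; Junko 1/7; Mariko 2/21; Satoshi 1/7; Yori 2/21

No spouse, descendants, or parent survives, so the estate passes to Yoshiko's siblings per stirpes.
Half-blood siblings count for one-half the weight of whole-blood siblings at the initial division.
Dividing 1 in proportion to weights (total weight 7/2): Junko (weight 1/2) → 1/7; Akira (weight 1/2) → 1/7; Satoshi (weight 1/2) → 1/7; Haruki (weight 1) → 2/7; Midori (weight 1) → 2/7.
Junko is living and takes 1/7.
Akira is living and takes 1/7.
Satoshi is living and takes 1/7.
Haruki is living and takes 2/7.
Midori predeceased; the 2/7 allotted to Midori's branch passes to Midori's issue by representation.
The 2/7 is divided into 3 equal shares of 2/21 among Mariko, Daichi, Yori.
Mariko is living and takes 2/21.
Daichi is living and takes 2/21.
Yori is living and takes 2/21.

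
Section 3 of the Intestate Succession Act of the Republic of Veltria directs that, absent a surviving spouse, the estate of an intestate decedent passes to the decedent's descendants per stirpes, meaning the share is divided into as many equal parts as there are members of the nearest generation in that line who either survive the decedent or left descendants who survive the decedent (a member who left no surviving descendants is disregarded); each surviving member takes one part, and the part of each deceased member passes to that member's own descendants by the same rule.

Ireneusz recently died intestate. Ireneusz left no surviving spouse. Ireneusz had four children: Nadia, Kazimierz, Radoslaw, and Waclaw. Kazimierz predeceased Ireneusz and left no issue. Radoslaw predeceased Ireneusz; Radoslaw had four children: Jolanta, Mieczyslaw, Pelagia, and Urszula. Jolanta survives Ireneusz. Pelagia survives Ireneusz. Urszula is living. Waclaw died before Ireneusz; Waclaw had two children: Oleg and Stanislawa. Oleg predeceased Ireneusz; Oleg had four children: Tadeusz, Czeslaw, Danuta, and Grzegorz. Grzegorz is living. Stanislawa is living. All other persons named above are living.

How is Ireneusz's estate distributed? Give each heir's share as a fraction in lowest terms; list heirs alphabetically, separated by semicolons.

There is no surviving spouse, so the entire estate passes to Ireneusz's descendants per stirpes.
Kazimierz left no surviving issue, so that branch lapses and is disregarded.
The estate is divided into 3 equal shares of 1/3 among Nadia, Radoslaw, Waclaw.
Nadia is living and takes 1/3.
Radoslaw predeceased; the 1/3 allotted to Radoslaw's branch passes to Radoslaw's issue by representation.
The 1/3 is divided into 4 equal shares of 1/12 among Jolanta, Mieczyslaw, Pelagia, Urszula.
Jolanta is living and takes 1/12.
Mieczyslaw is living and takes 1/12.
Pelagia is living and takes 1/12.
Urszula is living and takes 1/12.
Waclaw predeceased; the 1/3 allotted to Waclaw's branch passes to Waclaw's issue by representation.
The 1/3 is divided into 2 equal shares of 1/6 among Oleg, Stanislawa.
Oleg predeceased; the 1/6 allotted to Oleg's branch passes to Oleg's issue by representation.
The 1/6 is divided into 4 equal shares of 1/24 among Tadeusz, Czeslaw, Danuta, Grzegorz.
Tadeusz is living and takes 1/24.
Czeslaw is living and takes 1/24.
Danuta is living and takes 1/24.
Grzegorz is living and takes 1/24.
Stanislawa is living and takes 1/6.

Czeslaw 1/24; Danuta 1/24; Grzegorz 1/24; Jolanta 1/12; Mieczyslaw 1/12; Nadia 1/3; Pelagia 1/12; Stanislawa 1/6; Tadeusz 1/24; Urszula 1/12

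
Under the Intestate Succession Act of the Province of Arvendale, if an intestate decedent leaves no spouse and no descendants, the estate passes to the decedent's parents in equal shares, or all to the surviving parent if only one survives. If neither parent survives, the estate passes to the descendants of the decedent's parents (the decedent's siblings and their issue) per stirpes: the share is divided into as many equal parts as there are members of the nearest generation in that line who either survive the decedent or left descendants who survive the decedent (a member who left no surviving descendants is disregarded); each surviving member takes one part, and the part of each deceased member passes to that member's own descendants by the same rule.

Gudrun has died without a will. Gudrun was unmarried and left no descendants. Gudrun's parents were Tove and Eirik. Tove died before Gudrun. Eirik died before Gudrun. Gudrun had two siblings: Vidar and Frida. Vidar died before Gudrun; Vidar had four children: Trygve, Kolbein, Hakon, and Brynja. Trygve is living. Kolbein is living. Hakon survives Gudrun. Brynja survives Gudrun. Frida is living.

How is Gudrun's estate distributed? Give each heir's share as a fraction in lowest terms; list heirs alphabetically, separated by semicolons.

Neither parent survives and there are no descendants, so the estate passes to Gudrun's siblings and their issue per stirpes.
The estate is divided into 2 equal shares of 1/2 among Vidar, Frida.
Vidar predeceased; the 1/2 allotted to Vidar's branch passes to Vidar's issue by representation.
The 1/2 is divided into 4 equal shares of 1/8 among Trygve, Kolbein, Hakon, Brynja.
Trygve is living and takes 1/8.
Kolbein is living and takes 1/8.
Hakon is living and takes 1/8.
Brynja is living and takes 1/8.
Frida is living and takes 1/2.

Brynja 1/8; Frida 1/2; Hakon 1/8; Kolbein 1/8; Trygve 1/8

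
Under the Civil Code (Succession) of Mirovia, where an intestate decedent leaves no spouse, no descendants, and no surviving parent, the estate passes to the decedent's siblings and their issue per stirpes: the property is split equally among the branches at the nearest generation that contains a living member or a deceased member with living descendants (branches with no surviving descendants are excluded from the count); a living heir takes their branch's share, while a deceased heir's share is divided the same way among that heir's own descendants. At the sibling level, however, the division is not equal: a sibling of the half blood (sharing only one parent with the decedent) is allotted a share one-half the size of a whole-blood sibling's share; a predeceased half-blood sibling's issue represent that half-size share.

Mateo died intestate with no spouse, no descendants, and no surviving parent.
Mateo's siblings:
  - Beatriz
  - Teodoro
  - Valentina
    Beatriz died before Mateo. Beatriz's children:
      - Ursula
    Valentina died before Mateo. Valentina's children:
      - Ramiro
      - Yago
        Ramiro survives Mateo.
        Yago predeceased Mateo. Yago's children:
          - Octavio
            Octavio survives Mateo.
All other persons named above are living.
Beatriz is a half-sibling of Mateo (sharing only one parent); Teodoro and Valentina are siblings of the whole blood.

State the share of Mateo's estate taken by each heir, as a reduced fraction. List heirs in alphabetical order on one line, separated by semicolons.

No spouse, descendants, or parent survives, so the estate passes to Mateo's siblings per stirpes.
Half-blood siblings count for one-half the weight of whole-blood siblings at the initial division.
Dividing 1 in proportion to weights (total weight 5/2): Beatriz (weight 1/2) → 1/5; Teodoro (weight 1) → 2/5; Valentina (weight 1) → 2/5.
Beatriz predeceased; the 1/5 allotted to Beatriz's branch passes to Beatriz's issue by representation.
Ursula is the sole taker at this level and receives the full 1/5.
Teodoro is living and takes 2/5.
Valentina predeceased; the 2/5 allotted to Valentina's branch passes to Valentina's issue by representation.
The 2/5 is divided into 2 equal shares of 1/5 among Ramiro, Yago.
Ramiro is living and takes 1/5.
Yago predeceased; the 1/5 allotted to Yago's branch passes to Yago's issue by representation.
Octavio is the sole taker at this level and receives the full 1/5.

Octavio 1/5; Ramiro 1/5; Teodoro 2/5; Ursula 1/5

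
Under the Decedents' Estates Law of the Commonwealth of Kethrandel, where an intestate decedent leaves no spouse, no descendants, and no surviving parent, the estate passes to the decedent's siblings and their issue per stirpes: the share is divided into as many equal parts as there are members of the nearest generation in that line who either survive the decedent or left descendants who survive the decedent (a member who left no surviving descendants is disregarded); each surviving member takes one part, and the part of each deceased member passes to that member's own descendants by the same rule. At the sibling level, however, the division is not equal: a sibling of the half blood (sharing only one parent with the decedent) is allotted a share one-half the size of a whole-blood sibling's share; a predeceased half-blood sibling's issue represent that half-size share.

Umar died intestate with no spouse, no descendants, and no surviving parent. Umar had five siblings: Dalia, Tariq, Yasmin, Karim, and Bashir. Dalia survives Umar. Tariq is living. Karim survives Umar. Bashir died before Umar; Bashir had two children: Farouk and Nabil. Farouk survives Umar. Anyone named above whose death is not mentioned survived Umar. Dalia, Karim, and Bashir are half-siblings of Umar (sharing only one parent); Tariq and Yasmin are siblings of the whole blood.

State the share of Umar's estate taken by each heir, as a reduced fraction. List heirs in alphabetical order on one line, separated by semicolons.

Dalia 1/7; Farouk 1/14; Karim 1/7; Nabil 1/14; Tariq 2/7; Yasmin 2/7

No spouse, descendants, or parent survives, so the estate passes to Umar's siblings per stirpes.
Half-blood siblings count for one-half the weight of whole-blood siblings at the initial division.
Dividing 1 in proportion to weights (total weight 7/2): Dalia (weight 1/2) → 1/7; Tariq (weight 1) → 2/7; Yasmin (weight 1) → 2/7; Karim (weight 1/2) → 1/7; Bashir (weight 1/2) → 1/7.
Dalia is living and takes 1/7.
Tariq is living and takes 2/7.
Yasmin is living and takes 2/7.
Karim is living and takes 1/7.
Bashir predeceased; the 1/7 allotted to Bashir's branch passes to Bashir's issue by representation.
The 1/7 is divided into 2 equal shares of 1/14 among Farouk, Nabil.
Farouk is living and takes 1/14.
Nabil is living and takes 1/14.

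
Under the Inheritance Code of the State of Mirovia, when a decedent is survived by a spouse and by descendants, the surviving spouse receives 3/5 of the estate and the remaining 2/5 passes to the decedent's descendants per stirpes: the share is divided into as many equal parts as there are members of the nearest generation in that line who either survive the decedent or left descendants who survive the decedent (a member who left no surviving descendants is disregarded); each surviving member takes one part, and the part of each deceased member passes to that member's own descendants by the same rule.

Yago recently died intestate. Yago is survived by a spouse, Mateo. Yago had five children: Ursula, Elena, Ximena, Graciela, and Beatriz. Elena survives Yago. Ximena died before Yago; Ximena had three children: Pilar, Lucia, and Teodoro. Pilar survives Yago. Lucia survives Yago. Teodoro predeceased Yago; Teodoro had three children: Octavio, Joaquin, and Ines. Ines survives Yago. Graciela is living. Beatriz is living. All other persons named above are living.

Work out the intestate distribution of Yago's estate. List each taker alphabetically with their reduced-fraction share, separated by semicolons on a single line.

Mateo, as surviving spouse, takes 3/5.
The remaining 2/5 passes to Yago's descendants per stirpes.
The 2/5 is divided into 5 equal shares of 2/25 among Ursula, Elena, Ximena, Graciela, Beatriz.
Ursula is living and takes 2/25.
Elena is living and takes 2/25.
Ximena predeceased; the 2/25 allotted to Ximena's branch passes to Ximena's issue by representation.
The 2/25 is divided into 3 equal shares of 2/75 among Pilar, Lucia, Teodoro.
Pilar is living and takes 2/75.
Lucia is living and takes 2/75.
Teodoro predeceased; the 2/75 allotted to Teodoro's branch passes to Teodoro's issue by representation.
The 2/75 is divided into 3 equal shares of 2/225 among Octavio, Joaquin, Ines.
Octavio is living and takes 2/225.
Joaquin is living and takes 2/225.
Ines is living and takes 2/225.
Graciela is living and takes 2/25.
Beatriz is living and takes 2/25.

Beatriz 2/25; Elena 2/25; Graciela 2/25; Ines 2/225; Joaquin 2/225; Lucia 2/75; Mateo 3/5; Octavio 2/225; Pilar 2/75; Ursula 2/25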